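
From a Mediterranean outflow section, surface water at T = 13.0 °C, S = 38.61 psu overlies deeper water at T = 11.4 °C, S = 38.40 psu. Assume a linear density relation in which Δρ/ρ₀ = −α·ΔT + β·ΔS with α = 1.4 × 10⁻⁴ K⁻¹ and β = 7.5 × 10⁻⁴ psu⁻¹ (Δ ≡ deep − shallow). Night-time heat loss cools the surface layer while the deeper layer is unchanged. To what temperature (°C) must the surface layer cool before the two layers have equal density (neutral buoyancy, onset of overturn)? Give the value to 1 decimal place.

Neutral buoyancy requires Δρ = 0, i.e. −α(T_deep − T_surf′) + β(S_deep − S_surf) = 0.
T_surf′ = T_deep − (β/α)·ΔS = 11.4 − (7.5 × 10⁻⁴/1.4 × 10⁻⁴)·(-0.21) = 12.525 °C.
Cooling required: 13.0 − (12.525) = 0.475 °C.

12.5 °C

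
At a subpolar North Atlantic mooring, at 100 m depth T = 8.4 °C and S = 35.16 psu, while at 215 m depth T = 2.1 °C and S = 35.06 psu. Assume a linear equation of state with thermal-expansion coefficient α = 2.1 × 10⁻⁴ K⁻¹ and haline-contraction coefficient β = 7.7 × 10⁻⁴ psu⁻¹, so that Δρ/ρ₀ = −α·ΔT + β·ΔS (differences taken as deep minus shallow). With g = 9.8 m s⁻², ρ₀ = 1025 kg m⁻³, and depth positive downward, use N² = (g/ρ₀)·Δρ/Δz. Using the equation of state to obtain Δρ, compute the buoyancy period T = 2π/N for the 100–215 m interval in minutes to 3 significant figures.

ΔT = -6.3 K, ΔS = -0.10 psu (deep − shallow).
Δρ/ρ₀ = −αΔT + βΔS = 1.323 × 10⁻³ − 7.70 × 10⁻⁵ = 1.246 × 10⁻³, so Δρ ≈ 1.277 kg m⁻³.
N² = (g/ρ₀)·Δρ/Δz = g·(Δρ/ρ₀)/Δz = 9.8 × 1.246 × 10⁻³ / 115 = 1.0618 × 10⁻⁴ s⁻².
N = √(1.0618 × 10⁻⁴) = 0.010304 rad s⁻¹ → T = 2π/N = 609.78 s = 10.163 min ≈ 10.2 min.

10.2 min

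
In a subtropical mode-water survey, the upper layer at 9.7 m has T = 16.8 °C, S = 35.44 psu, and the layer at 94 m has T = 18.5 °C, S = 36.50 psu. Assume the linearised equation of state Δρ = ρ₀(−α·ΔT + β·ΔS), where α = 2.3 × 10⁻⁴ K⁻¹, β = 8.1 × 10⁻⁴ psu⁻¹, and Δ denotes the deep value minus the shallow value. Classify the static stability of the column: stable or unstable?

ΔT = 18.5 − 16.8 = +1.7 K and ΔS = 36.50 − 35.44 = +1.06 psu (deep − shallow).
−αΔT = -3.91 × 10⁻⁴; βΔS = 8.586 × 10⁻⁴; sum Δρ/ρ₀ = 4.676 × 10⁻⁴.
Δρ/ρ₀ > 0, so Δρ > 0: deeper water is denser → statically stable.

stable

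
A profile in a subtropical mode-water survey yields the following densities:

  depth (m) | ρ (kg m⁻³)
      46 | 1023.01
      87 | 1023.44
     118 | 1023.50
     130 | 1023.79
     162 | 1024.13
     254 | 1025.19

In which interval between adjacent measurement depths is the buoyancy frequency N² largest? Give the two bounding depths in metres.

118–130 m

Compute the density gradient over each adjacent pair:
  46–87 m: Δρ/Δz = 0.43/41 = 0.010 kg m⁻⁴
  87–118 m: Δρ/Δz = 0.06/31 = 1.9 × 10⁻³ kg m⁻⁴
  118–130 m: Δρ/Δz = 0.29/12 = 0.024 kg m⁻⁴
  130–162 m: Δρ/Δz = 0.34/32 = 0.011 kg m⁻⁴
  162–254 m: Δρ/Δz = 1.06/92 = 0.012 kg m⁻⁴
The largest gradient is in the 118–130 m interval — the pycnocline.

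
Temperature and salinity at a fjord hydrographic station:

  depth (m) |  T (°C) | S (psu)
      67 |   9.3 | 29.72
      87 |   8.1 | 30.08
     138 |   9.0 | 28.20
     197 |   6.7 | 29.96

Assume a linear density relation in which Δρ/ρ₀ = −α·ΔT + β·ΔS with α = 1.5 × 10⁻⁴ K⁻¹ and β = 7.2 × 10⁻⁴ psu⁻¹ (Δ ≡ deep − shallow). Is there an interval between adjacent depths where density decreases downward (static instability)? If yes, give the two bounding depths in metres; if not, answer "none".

Evaluate Δρ/ρ₀ = −αΔT + βΔS across each adjacent pair:
  67–87 m: −αΔT+βΔS = −(1.5 × 10⁻⁴)(-1.2)+(7.2 × 10⁻⁴)(+0.36) = 4.4 × 10⁻⁴ → stable
  87–138 m: −αΔT+βΔS = −(1.5 × 10⁻⁴)(+0.9)+(7.2 × 10⁻⁴)(-1.88) = -1.5 × 10⁻³ → UNSTABLE
  138–197 m: −αΔT+βΔS = −(1.5 × 10⁻⁴)(-2.3)+(7.2 × 10⁻⁴)(+1.76) = 1.6 × 10⁻³ → stable
The 87–138 m interval has Δρ < 0: lighter water underlies denser water.

87–138 m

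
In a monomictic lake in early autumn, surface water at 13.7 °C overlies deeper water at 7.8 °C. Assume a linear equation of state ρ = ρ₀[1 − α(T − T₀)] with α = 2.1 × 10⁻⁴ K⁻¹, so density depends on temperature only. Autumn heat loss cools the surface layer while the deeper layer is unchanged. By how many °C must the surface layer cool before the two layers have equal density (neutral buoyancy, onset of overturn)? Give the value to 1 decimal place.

With temperature the only control, equal density requires T_surf′ = T_deep.
T_surf′ = 7.8 °C.
Cooling required: 13.7 − 7.8 = 5.9 °C.

5.9 °C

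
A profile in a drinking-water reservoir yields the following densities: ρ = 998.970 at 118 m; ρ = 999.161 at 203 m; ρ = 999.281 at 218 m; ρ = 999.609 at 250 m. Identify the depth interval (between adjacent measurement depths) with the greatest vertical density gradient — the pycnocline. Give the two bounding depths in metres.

218–250 m

Compute the density gradient over each adjacent pair:
  118–203 m: Δρ/Δz = 0.191/85 = 2.2 × 10⁻³ kg m⁻⁴
  203–218 m: Δρ/Δz = 0.120/15 = 8.0 × 10⁻³ kg m⁻⁴
  218–250 m: Δρ/Δz = 0.328/32 = 0.010 kg m⁻⁴
The largest gradient is in the 218–250 m interval — the pycnocline.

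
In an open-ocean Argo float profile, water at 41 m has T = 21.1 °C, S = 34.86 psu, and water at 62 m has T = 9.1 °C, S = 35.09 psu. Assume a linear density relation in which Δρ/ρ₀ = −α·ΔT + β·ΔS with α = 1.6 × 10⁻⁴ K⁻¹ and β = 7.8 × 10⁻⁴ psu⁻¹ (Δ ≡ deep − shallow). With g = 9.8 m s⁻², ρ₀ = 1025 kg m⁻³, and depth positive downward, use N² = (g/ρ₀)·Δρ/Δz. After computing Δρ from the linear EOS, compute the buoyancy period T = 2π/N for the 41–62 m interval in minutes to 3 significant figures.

3.35 min

ΔT = -12.0 K, ΔS = +0.23 psu (deep − shallow).
Δρ/ρ₀ = −αΔT + βΔS = 1.92 × 10⁻³ + 1.794 × 10⁻⁴ = 2.0994 × 10⁻³, so Δρ ≈ 2.152 kg m⁻³.
N² = (g/ρ₀)·Δρ/Δz = g·(Δρ/ρ₀)/Δz = 9.8 × 2.0994 × 10⁻³ / 21 = 9.7972 × 10⁻⁴ s⁻².
N = √(9.7972 × 10⁻⁴) = 0.031300 rad s⁻¹ → T = 2π/N = 200.74 s = 3.3457 min ≈ 3.35 min.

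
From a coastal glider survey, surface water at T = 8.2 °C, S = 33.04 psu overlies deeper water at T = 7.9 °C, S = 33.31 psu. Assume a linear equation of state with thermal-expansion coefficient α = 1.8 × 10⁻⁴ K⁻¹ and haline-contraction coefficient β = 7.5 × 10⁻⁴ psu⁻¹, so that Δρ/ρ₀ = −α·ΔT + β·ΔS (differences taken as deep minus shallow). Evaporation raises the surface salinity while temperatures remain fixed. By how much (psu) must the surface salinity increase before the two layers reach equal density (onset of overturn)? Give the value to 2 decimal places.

Neutral buoyancy requires −α(T_deep − T_surf) + β(S_deep − S_surf′) = 0.
S_surf′ = S_deep − (α/β)·ΔT = 33.31 − (1.8 × 10⁻⁴/7.5 × 10⁻⁴)·(-0.3) = 33.3820 psu.
Increase required: 33.3820 − 33.04 = 0.3420 psu.

0.34 psu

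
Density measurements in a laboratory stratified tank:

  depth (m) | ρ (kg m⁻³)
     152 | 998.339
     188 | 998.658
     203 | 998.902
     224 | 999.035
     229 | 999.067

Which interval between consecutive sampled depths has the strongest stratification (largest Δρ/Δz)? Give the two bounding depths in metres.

Compute the density gradient over each adjacent pair:
  152–188 m: Δρ/Δz = 0.319/36 = 8.9 × 10⁻³ kg m⁻⁴
  188–203 m: Δρ/Δz = 0.244/15 = 0.016 kg m⁻⁴
  203–224 m: Δρ/Δz = 0.133/21 = 6.3 × 10⁻³ kg m⁻⁴
  224–229 m: Δρ/Δz = 0.032/5 = 6.4 × 10⁻³ kg m⁻⁴
The largest gradient is in the 188–203 m interval — the pycnocline.

188–203 m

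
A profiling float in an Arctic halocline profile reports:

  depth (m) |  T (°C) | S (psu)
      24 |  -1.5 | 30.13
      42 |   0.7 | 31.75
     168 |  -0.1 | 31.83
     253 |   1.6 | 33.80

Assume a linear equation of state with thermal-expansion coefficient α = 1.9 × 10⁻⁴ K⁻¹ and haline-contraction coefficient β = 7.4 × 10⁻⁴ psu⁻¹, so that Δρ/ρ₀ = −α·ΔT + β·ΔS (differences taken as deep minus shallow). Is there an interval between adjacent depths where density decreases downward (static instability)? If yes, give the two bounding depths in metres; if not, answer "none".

none

Evaluate Δρ/ρ₀ = −αΔT + βΔS across each adjacent pair:
  24–42 m: −αΔT+βΔS = −(1.9 × 10⁻⁴)(+2.2)+(7.4 × 10⁻⁴)(+1.62) = 7.8 × 10⁻⁴ → stable
  42–168 m: −αΔT+βΔS = −(1.9 × 10⁻⁴)(-0.8)+(7.4 × 10⁻⁴)(+0.08) = 2.1 × 10⁻⁴ → stable
  168–253 m: −αΔT+βΔS = −(1.9 × 10⁻⁴)(+1.7)+(7.4 × 10⁻⁴)(+1.97) = 1.1 × 10⁻³ → stable
Every interval has Δρ > 0: the column is stably stratified throughout.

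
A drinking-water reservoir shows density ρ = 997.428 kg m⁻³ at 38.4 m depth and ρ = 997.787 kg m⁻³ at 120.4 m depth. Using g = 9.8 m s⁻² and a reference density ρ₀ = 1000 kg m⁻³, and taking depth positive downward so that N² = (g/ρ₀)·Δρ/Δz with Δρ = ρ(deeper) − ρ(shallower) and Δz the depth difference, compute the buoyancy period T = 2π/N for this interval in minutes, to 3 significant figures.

16.0 min

Δρ = 997.787 − 997.428 = 0.359 kg m⁻³ over Δz = 120.4 − 38.4 = 82 m.
N² = (9.8/1000) × (0.359/82) = 4.2905 × 10⁻⁵ s⁻².
N = √(4.2905 × 10⁻⁵) = 6.5502 × 10⁻³ rad s⁻¹, so T = 2π/N = 959.24 s = 15.987 min ≈ 16.0 min.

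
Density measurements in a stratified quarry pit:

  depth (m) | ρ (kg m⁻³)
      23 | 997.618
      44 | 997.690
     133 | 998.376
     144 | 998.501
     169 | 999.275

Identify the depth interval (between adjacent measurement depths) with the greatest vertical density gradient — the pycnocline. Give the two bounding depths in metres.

144–169 m

Compute the density gradient over each adjacent pair:
  23–44 m: Δρ/Δz = 0.072/21 = 3.4 × 10⁻³ kg m⁻⁴
  44–133 m: Δρ/Δz = 0.686/89 = 7.7 × 10⁻³ kg m⁻⁴
  133–144 m: Δρ/Δz = 0.125/11 = 0.011 kg m⁻⁴
  144–169 m: Δρ/Δz = 0.774/25 = 0.031 kg m⁻⁴
The largest gradient is in the 144–169 m interval — the pycnocline.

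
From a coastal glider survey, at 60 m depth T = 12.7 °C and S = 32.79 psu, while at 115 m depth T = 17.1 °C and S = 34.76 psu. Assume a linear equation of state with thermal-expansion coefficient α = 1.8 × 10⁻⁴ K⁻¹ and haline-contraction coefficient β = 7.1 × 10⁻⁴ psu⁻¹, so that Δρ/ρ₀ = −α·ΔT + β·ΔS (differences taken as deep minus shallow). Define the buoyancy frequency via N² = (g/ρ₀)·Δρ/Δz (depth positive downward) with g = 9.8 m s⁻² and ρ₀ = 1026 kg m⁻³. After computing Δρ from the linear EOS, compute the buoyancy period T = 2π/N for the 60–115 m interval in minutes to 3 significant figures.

ΔT = +4.4 K, ΔS = +1.97 psu (deep − shallow).
Δρ/ρ₀ = −αΔT + βΔS = -7.92 × 10⁻⁴ + 1.3987 × 10⁻³ = 6.067 × 10⁻⁴, so Δρ ≈ 0.6225 kg m⁻³.
N² = (g/ρ₀)·Δρ/Δz = g·(Δρ/ρ₀)/Δz = 9.8 × 6.067 × 10⁻⁴ / 55 = 1.0810 × 10⁻⁴ s⁻².
N = √(1.0810 × 10⁻⁴) = 0.010397 rad s⁻¹ → T = 2π/N = 604.33 s = 10.072 min ≈ 10.1 min.

10.1 min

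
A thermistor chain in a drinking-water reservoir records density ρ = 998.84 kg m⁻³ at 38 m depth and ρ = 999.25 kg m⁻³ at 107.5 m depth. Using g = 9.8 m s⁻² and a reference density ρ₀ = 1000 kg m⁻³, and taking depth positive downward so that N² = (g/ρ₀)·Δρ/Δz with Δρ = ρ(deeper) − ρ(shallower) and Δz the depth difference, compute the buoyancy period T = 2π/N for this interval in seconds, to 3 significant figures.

Δρ = 999.25 − 998.84 = 0.41 kg m⁻³ over Δz = 107.5 − 38 = 69.5 m.
N² = (9.8/1000) × (0.41/69.5) = 5.7813 × 10⁻⁵ s⁻².
N = √(5.7813 × 10⁻⁵) = 7.6035 × 10⁻³ rad s⁻¹, so T = 2π/N = 826.35 s ≈ 826 s.
Since Δρ > 0 the layer is stably stratified.

826 s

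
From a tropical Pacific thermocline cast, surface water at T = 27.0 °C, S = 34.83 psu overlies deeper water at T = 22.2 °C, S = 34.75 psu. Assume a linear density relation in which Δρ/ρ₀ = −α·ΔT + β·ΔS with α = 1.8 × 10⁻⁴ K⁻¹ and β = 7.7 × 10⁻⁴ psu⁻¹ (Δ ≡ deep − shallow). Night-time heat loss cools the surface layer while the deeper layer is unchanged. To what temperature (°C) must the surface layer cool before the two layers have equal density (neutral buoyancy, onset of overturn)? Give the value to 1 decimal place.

22.5 °C

Neutral buoyancy requires Δρ = 0, i.e. −α(T_deep − T_surf′) + β(S_deep − S_surf) = 0.
T_surf′ = T_deep − (β/α)·ΔS = 22.2 − (7.7 × 10⁻⁴/1.8 × 10⁻⁴)·(-0.08) = 22.542 °C.
Cooling required: 27.0 − (22.542) = 4.458 °C.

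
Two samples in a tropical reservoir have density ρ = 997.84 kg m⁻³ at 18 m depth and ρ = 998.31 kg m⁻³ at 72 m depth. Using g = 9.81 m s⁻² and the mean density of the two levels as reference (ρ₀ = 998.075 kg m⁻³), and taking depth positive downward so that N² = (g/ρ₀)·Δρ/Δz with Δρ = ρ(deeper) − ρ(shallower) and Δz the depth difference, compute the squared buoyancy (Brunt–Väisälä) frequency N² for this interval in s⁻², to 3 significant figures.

Δρ = 998.31 − 997.84 = 0.47 kg m⁻³ over Δz = 72 − 18 = 54 m.
N² = (9.81/998.075) × (0.47/54) = 8.5548 × 10⁻⁵ s⁻² ≈ 8.55 × 10⁻⁵ s⁻².

8.55 × 10⁻⁵ s⁻²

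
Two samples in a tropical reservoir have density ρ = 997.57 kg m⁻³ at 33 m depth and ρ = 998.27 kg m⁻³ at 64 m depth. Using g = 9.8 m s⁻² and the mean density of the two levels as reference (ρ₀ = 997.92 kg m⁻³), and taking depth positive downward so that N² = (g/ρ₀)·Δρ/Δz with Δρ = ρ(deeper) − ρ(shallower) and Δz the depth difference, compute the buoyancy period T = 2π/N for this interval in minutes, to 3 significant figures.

Δρ = 998.27 − 997.57 = 0.70 kg m⁻³ over Δz = 64 − 33 = 31 m.
N² = (9.8/997.92) × (0.70/31) = 2.2175 × 10⁻⁴ s⁻².
N = √(2.2175 × 10⁻⁴) = 0.014891 rad s⁻¹, so T = 2π/N = 421.95 s = 7.0325 min ≈ 7.03 min.

7.03 min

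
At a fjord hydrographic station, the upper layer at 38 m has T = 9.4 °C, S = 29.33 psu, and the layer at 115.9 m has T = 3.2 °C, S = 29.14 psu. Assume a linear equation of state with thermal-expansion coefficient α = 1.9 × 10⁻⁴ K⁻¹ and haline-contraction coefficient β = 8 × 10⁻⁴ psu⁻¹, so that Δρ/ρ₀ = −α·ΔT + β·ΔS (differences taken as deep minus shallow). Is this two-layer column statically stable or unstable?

ΔT = 3.2 − 9.4 = -6.2 K and ΔS = 29.14 − 29.33 = -0.19 psu (deep − shallow).
−αΔT = 1.178 × 10⁻³; βΔS = -1.52 × 10⁻⁴; sum Δρ/ρ₀ = 1.026 × 10⁻³.
Δρ/ρ₀ > 0, so Δρ > 0: deeper water is denser → statically stable.

stable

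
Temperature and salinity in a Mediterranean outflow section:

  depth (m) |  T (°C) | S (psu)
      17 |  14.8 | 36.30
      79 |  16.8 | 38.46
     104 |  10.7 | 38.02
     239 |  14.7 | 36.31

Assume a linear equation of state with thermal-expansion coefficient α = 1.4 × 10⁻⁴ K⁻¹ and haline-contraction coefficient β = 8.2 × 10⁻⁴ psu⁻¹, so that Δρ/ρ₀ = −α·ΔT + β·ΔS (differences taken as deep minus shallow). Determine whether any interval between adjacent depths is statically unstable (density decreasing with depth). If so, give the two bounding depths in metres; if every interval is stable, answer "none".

Evaluate Δρ/ρ₀ = −αΔT + βΔS across each adjacent pair:
  17–79 m: −αΔT+βΔS = −(1.4 × 10⁻⁴)(+2.0)+(8.2 × 10⁻⁴)(+2.16) = 1.5 × 10⁻³ → stable
  79–104 m: −αΔT+βΔS = −(1.4 × 10⁻⁴)(-6.1)+(8.2 × 10⁻⁴)(-0.44) = 4.9 × 10⁻⁴ → stable
  104–239 m: −αΔT+βΔS = −(1.4 × 10⁻⁴)(+4.0)+(8.2 × 10⁻⁴)(-1.71) = -2.0 × 10⁻³ → UNSTABLE
The 104–239 m interval has Δρ < 0: lighter water underlies denser water.

104–239 m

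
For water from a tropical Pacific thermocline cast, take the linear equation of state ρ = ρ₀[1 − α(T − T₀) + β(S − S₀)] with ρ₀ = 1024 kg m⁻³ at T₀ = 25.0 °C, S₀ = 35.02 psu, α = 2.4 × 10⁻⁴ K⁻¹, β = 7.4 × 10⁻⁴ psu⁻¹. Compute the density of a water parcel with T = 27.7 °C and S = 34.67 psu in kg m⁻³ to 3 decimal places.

1023.071 kg m⁻³

T − T₀ = +2.7 K, S − S₀ = -0.35 psu.
Bracket = 1 − α·(+2.7) + β·(-0.35) = 1 + (-9.07 × 10⁻⁴) = 0.9990930.
ρ = 1024 × 0.9990930 = 1023.071 kg m⁻³.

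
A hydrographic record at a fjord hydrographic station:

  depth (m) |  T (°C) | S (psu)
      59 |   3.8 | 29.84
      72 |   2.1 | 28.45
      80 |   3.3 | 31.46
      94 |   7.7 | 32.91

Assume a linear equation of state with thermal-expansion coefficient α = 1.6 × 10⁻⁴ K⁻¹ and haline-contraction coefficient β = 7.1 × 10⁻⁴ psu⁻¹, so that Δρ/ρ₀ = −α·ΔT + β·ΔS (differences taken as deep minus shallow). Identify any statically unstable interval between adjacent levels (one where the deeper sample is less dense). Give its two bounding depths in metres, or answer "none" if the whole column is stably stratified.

Evaluate Δρ/ρ₀ = −αΔT + βΔS across each adjacent pair:
  59–72 m: −αΔT+βΔS = −(1.6 × 10⁻⁴)(-1.7)+(7.1 × 10⁻⁴)(-1.39) = -7.1 × 10⁻⁴ → UNSTABLE
  72–80 m: −αΔT+βΔS = −(1.6 × 10⁻⁴)(+1.2)+(7.1 × 10⁻⁴)(+3.01) = 1.9 × 10⁻³ → stable
  80–94 m: −αΔT+βΔS = −(1.6 × 10⁻⁴)(+4.4)+(7.1 × 10⁻⁴)(+1.45) = 3.3 × 10⁻⁴ → stable
The 59–72 m interval has Δρ < 0: lighter water underlies denser water.

59–72 m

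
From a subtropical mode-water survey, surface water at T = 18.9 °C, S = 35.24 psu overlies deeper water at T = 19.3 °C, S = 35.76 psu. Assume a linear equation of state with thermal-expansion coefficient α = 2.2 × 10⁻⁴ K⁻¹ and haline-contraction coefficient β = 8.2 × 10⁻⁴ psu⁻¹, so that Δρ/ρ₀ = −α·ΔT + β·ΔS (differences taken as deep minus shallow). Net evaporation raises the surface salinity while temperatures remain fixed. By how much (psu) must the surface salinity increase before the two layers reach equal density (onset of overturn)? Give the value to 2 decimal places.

0.41 psu

Neutral buoyancy requires −α(T_deep − T_surf) + β(S_deep − S_surf′) = 0.
S_surf′ = S_deep − (α/β)·ΔT = 35.76 − (2.2 × 10⁻⁴/8.2 × 10⁻⁴)·(+0.4) = 35.6527 psu.
Increase required: 35.6527 − 35.24 = 0.4127 psu.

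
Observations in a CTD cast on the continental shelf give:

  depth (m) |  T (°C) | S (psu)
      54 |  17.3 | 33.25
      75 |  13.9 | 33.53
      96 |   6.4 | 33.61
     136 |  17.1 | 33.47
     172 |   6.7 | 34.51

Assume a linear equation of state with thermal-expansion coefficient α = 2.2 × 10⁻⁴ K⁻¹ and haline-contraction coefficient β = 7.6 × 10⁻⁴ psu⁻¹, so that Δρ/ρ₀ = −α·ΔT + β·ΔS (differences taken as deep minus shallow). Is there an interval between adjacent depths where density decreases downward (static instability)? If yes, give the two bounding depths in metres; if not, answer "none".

Evaluate Δρ/ρ₀ = −αΔT + βΔS across each adjacent pair:
  54–75 m: −αΔT+βΔS = −(2.2 × 10⁻⁴)(-3.4)+(7.6 × 10⁻⁴)(+0.28) = 9.6 × 10⁻⁴ → stable
  75–96 m: −αΔT+βΔS = −(2.2 × 10⁻⁴)(-7.5)+(7.6 × 10⁻⁴)(+0.08) = 1.7 × 10⁻³ → stable
  96–136 m: −αΔT+βΔS = −(2.2 × 10⁻⁴)(+10.7)+(7.6 × 10⁻⁴)(-0.14) = -2.5 × 10⁻³ → UNSTABLE
  136–172 m: −αΔT+βΔS = −(2.2 × 10⁻⁴)(-10.4)+(7.6 × 10⁻⁴)(+1.04) = 3.1 × 10⁻³ → stable
The 96–136 m interval has Δρ < 0: lighter water underlies denser water.

96–136 m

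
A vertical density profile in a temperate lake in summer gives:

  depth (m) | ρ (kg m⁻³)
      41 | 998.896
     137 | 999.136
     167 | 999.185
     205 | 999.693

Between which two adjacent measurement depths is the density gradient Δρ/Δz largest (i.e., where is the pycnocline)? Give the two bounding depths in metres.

167–205 m

Compute the density gradient over each adjacent pair:
  41–137 m: Δρ/Δz = 0.240/96 = 2.5 × 10⁻³ kg m⁻⁴
  137–167 m: Δρ/Δz = 0.049/30 = 1.6 × 10⁻³ kg m⁻⁴
  167–205 m: Δρ/Δz = 0.508/38 = 0.013 kg m⁻⁴
The largest gradient is in the 167–205 m interval — the pycnocline.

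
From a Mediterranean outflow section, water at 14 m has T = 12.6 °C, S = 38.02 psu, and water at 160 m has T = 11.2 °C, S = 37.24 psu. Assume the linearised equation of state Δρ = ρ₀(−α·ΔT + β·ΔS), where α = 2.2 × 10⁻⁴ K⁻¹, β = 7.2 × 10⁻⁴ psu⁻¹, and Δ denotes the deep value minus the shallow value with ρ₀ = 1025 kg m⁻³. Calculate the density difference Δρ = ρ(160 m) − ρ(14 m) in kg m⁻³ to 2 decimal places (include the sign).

-0.26 kg m⁻³

ΔT = -1.4 K, ΔS = -0.78 psu (deep − shallow).
Δρ/ρ₀ = −(2.2 × 10⁻⁴)(-1.4) + (7.2 × 10⁻⁴)(-0.78) = -2.536 × 10⁻⁴.
Δρ = 1025 × (-2.536 × 10⁻⁴) = -0.26 kg m⁻³.
Negative Δρ: lighter below, statically unstable.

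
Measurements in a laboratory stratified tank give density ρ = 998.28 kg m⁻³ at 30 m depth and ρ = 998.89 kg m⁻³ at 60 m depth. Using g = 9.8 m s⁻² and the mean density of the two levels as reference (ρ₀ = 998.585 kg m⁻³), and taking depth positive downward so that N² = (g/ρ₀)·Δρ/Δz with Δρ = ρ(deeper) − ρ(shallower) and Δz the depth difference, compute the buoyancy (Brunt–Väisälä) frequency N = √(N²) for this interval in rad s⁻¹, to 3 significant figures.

Δρ = 998.89 − 998.28 = 0.61 kg m⁻³ over Δz = 60 − 30 = 30 m.
N² = (9.8/998.585) × (0.61/30) = 1.9955 × 10⁻⁴ s⁻².
N = √(1.9955 × 10⁻⁴) = 0.014126 rad s⁻¹ ≈ 0.0141 rad s⁻¹.

0.0141 rad s⁻¹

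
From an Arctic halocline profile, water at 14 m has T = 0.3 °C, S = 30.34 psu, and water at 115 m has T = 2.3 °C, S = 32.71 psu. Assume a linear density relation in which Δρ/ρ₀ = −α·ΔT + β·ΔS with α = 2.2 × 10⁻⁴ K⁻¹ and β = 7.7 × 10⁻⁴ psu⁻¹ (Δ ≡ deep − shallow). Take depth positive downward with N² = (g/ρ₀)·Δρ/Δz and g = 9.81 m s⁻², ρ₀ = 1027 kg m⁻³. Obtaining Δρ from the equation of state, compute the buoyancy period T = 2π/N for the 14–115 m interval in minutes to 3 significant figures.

ΔT = +2.0 K, ΔS = +2.37 psu (deep − shallow).
Δρ/ρ₀ = −αΔT + βΔS = -4.40 × 10⁻⁴ + 1.8249 × 10⁻³ = 1.3849 × 10⁻³, so Δρ ≈ 1.422 kg m⁻³.
N² = (g/ρ₀)·Δρ/Δz = g·(Δρ/ρ₀)/Δz = 9.81 × 1.3849 × 10⁻³ / 101 = 1.3451 × 10⁻⁴ s⁻².
N = √(1.3451 × 10⁻⁴) = 0.011598 rad s⁻¹ → T = 2π/N = 541.75 s = 9.0292 min ≈ 9.03 min.

9.03 min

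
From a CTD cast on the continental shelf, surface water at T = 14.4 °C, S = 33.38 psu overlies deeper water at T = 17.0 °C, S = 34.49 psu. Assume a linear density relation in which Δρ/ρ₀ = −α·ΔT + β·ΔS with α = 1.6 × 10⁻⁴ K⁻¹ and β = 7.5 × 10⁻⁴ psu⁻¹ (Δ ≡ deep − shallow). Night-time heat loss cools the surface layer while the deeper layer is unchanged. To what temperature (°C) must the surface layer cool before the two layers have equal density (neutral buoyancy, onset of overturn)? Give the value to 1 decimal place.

Neutral buoyancy requires Δρ = 0, i.e. −α(T_deep − T_surf′) + β(S_deep − S_surf) = 0.
T_surf′ = T_deep − (β/α)·ΔS = 17.0 − (7.5 × 10⁻⁴/1.6 × 10⁻⁴)·(+1.11) = 11.797 °C.
Cooling required: 14.4 − (11.797) = 2.603 °C.

11.8 °C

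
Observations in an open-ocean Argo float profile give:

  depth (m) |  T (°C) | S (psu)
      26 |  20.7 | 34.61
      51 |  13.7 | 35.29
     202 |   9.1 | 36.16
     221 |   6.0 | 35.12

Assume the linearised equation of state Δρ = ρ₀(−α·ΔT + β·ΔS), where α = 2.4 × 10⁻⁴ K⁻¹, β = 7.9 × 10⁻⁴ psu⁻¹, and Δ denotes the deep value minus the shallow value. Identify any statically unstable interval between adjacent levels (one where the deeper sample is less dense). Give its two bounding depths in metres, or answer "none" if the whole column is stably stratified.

202–221 m

Evaluate Δρ/ρ₀ = −αΔT + βΔS across each adjacent pair:
  26–51 m: −αΔT+βΔS = −(2.4 × 10⁻⁴)(-7.0)+(7.9 × 10⁻⁴)(+0.68) = 2.2 × 10⁻³ → stable
  51–202 m: −αΔT+βΔS = −(2.4 × 10⁻⁴)(-4.6)+(7.9 × 10⁻⁴)(+0.87) = 1.8 × 10⁻³ → stable
  202–221 m: −αΔT+βΔS = −(2.4 × 10⁻⁴)(-3.1)+(7.9 × 10⁻⁴)(-1.04) = -7.8 × 10⁻⁵ → UNSTABLE
The 202–221 m interval has Δρ < 0: lighter water underlies denser water.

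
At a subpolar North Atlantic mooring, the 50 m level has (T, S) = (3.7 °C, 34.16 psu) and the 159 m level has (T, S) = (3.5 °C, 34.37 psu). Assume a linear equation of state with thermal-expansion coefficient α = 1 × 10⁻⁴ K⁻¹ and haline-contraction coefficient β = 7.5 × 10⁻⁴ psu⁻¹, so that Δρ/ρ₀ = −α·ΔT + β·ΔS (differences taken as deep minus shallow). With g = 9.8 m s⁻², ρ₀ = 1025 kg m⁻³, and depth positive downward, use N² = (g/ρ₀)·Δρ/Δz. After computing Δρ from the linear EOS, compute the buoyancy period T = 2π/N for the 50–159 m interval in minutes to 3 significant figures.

ΔT = -0.2 K, ΔS = +0.21 psu (deep − shallow).
Δρ/ρ₀ = −αΔT + βΔS = 2.00 × 10⁻⁵ + 1.575 × 10⁻⁴ = 1.775 × 10⁻⁴, so Δρ ≈ 0.1819 kg m⁻³.
N² = (g/ρ₀)·Δρ/Δz = g·(Δρ/ρ₀)/Δz = 9.8 × 1.775 × 10⁻⁴ / 109 = 1.5959 × 10⁻⁵ s⁻².
N = √(1.5959 × 10⁻⁵) = 3.9949 × 10⁻³ rad s⁻¹ → T = 2π/N = 1.5728 × 10³ s = 26.213 min ≈ 26.2 min.

26.2 min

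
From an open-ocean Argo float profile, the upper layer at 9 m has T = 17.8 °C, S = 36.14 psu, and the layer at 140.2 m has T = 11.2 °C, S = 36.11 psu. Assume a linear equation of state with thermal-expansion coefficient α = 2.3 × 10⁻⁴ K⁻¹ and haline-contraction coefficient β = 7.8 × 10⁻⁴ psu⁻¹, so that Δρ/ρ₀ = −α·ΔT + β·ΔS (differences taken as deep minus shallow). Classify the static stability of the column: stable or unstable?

ΔT = 11.2 − 17.8 = -6.6 K and ΔS = 36.11 − 36.14 = -0.03 psu (deep − shallow).
−αΔT = 1.518 × 10⁻³; βΔS = -2.34 × 10⁻⁵; sum Δρ/ρ₀ = 1.4946 × 10⁻³.
Δρ/ρ₀ > 0, so Δρ > 0: deeper water is denser → statically stable.

stable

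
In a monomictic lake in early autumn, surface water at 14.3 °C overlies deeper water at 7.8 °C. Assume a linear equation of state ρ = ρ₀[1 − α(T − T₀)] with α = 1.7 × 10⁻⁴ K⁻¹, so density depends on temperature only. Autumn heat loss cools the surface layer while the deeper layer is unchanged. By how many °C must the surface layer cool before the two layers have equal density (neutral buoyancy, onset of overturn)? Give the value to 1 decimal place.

With temperature the only control, equal density requires T_surf′ = T_deep.
T_surf′ = 7.8 °C.
Cooling required: 14.3 − 7.8 = 6.5 °C.

6.5 °C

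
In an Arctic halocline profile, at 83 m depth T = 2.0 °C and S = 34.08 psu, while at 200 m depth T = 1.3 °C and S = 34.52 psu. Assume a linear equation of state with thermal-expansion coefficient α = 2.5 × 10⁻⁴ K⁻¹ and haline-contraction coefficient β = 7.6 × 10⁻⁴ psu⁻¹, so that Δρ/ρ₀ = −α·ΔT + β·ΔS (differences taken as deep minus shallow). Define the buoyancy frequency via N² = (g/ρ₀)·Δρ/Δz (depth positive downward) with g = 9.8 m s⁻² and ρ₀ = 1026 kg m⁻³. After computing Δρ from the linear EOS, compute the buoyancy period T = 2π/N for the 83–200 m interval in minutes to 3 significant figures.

ΔT = -0.7 K, ΔS = +0.44 psu (deep − shallow).
Δρ/ρ₀ = −αΔT + βΔS = 1.75 × 10⁻⁴ + 3.344 × 10⁻⁴ = 5.094 × 10⁻⁴, so Δρ ≈ 0.5226 kg m⁻³.
N² = (g/ρ₀)·Δρ/Δz = g·(Δρ/ρ₀)/Δz = 9.8 × 5.094 × 10⁻⁴ / 117 = 4.2668 × 10⁻⁵ s⁻².
N = √(4.2668 × 10⁻⁵) = 6.5321 × 10⁻³ rad s⁻¹ → T = 2π/N = 961.89 s = 16.032 min ≈ 16.0 min.

16.0 min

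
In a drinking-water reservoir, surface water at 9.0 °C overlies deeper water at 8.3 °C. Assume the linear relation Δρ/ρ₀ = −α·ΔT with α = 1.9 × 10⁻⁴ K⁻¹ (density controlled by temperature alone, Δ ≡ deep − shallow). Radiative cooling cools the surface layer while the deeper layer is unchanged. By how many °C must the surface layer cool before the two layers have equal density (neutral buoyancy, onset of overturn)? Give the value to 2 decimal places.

0.70 °C

With temperature the only control, equal density requires T_surf′ = T_deep.
T_surf′ = 8.3 °C.
Cooling required: 9.0 − 8.3 = 0.70 °C.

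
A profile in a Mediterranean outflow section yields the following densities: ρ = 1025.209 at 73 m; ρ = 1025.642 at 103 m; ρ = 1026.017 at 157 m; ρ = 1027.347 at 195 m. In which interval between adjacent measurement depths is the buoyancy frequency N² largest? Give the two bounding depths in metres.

Compute the density gradient over each adjacent pair:
  73–103 m: Δρ/Δz = 0.433/30 = 0.014 kg m⁻⁴
  103–157 m: Δρ/Δz = 0.375/54 = 6.9 × 10⁻³ kg m⁻⁴
  157–195 m: Δρ/Δz = 1.330/38 = 0.035 kg m⁻⁴
The largest gradient is in the 157–195 m interval — the pycnocline.

157–195 m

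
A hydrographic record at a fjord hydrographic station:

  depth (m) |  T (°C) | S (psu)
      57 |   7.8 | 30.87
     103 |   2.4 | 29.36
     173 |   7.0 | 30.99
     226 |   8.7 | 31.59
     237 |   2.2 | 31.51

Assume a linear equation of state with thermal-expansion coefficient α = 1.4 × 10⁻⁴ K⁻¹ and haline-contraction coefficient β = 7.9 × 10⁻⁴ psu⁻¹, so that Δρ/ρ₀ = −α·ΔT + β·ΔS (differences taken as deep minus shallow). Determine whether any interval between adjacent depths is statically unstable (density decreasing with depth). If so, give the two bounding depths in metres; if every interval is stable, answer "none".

57–103 m

Evaluate Δρ/ρ₀ = −αΔT + βΔS across each adjacent pair:
  57–103 m: −αΔT+βΔS = −(1.4 × 10⁻⁴)(-5.4)+(7.9 × 10⁻⁴)(-1.51) = -4.4 × 10⁻⁴ → UNSTABLE
  103–173 m: −αΔT+βΔS = −(1.4 × 10⁻⁴)(+4.6)+(7.9 × 10⁻⁴)(+1.63) = 6.4 × 10⁻⁴ → stable
  173–226 m: −αΔT+βΔS = −(1.4 × 10⁻⁴)(+1.7)+(7.9 × 10⁻⁴)(+0.60) = 2.4 × 10⁻⁴ → stable
  226–237 m: −αΔT+βΔS = −(1.4 × 10⁻⁴)(-6.5)+(7.9 × 10⁻⁴)(-0.08) = 8.5 × 10⁻⁴ → stable
The 57–103 m interval has Δρ < 0: lighter water underlies denser water.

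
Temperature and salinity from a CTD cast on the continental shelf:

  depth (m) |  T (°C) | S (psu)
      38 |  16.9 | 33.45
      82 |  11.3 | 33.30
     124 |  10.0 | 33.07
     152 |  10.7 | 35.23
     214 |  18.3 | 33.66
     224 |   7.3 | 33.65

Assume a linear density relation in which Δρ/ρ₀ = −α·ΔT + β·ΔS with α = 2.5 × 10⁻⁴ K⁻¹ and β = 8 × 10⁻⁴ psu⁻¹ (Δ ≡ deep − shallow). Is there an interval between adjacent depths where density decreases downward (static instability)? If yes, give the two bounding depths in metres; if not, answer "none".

Evaluate Δρ/ρ₀ = −αΔT + βΔS across each adjacent pair:
  38–82 m: −αΔT+βΔS = −(2.5 × 10⁻⁴)(-5.6)+(8 × 10⁻⁴)(-0.15) = 1.3 × 10⁻³ → stable
  82–124 m: −αΔT+βΔS = −(2.5 × 10⁻⁴)(-1.3)+(8 × 10⁻⁴)(-0.23) = 1.4 × 10⁻⁴ → stable
  124–152 m: −αΔT+βΔS = −(2.5 × 10⁻⁴)(+0.7)+(8 × 10⁻⁴)(+2.16) = 1.6 × 10⁻³ → stable
  152–214 m: −αΔT+βΔS = −(2.5 × 10⁻⁴)(+7.6)+(8 × 10⁻⁴)(-1.57) = -3.2 × 10⁻³ → UNSTABLE
  214–224 m: −αΔT+βΔS = −(2.5 × 10⁻⁴)(-11.0)+(8 × 10⁻⁴)(-0.01) = 2.7 × 10⁻³ → stable
The 152–214 m interval has Δρ < 0: lighter water underlies denser water.

152–214 m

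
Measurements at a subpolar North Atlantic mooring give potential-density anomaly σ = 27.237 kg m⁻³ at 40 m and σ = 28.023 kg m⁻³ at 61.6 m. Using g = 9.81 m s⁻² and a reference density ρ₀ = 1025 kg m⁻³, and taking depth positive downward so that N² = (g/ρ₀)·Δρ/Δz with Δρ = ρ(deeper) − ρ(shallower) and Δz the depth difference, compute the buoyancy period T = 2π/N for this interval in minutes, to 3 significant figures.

Δρ = 1028.023 − 1027.237 = 0.786 kg m⁻³ over Δz = 61.6 − 40 = 21.6 m.
N² = (9.81/1025) × (0.786/21.6) = 3.4827 × 10⁻⁴ s⁻².
N = √(3.4827 × 10⁻⁴) = 0.018662 rad s⁻¹, so T = 2π/N = 336.68 s = 5.6113 min ≈ 5.61 min.
A positive N² confirms static stability across the interval.

5.61 min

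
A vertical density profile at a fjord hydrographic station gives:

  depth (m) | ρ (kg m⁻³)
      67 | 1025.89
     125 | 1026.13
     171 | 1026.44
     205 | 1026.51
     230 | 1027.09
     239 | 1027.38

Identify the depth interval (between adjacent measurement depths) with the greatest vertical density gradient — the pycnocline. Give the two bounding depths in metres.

230–239 m

Compute the density gradient over each adjacent pair:
  67–125 m: Δρ/Δz = 0.24/58 = 4.1 × 10⁻³ kg m⁻⁴
  125–171 m: Δρ/Δz = 0.31/46 = 6.7 × 10⁻³ kg m⁻⁴
  171–205 m: Δρ/Δz = 0.07/34 = 2.1 × 10⁻³ kg m⁻⁴
  205–230 m: Δρ/Δz = 0.58/25 = 0.023 kg m⁻⁴
  230–239 m: Δρ/Δz = 0.29/9 = 0.032 kg m⁻⁴
The largest gradient is in the 230–239 m interval — the pycnocline.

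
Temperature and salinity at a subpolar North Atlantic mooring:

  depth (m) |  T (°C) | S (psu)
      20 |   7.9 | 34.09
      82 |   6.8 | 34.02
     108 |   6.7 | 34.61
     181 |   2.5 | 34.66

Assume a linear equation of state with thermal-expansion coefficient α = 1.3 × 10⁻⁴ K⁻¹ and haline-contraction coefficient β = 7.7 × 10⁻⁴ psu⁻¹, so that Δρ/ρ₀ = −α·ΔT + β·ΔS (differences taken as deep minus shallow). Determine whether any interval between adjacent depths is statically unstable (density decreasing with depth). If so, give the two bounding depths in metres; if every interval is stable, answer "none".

none

Evaluate Δρ/ρ₀ = −αΔT + βΔS across each adjacent pair:
  20–82 m: −αΔT+βΔS = −(1.3 × 10⁻⁴)(-1.1)+(7.7 × 10⁻⁴)(-0.07) = 8.9 × 10⁻⁵ → stable
  82–108 m: −αΔT+βΔS = −(1.3 × 10⁻⁴)(-0.1)+(7.7 × 10⁻⁴)(+0.59) = 4.7 × 10⁻⁴ → stable
  108–181 m: −αΔT+βΔS = −(1.3 × 10⁻⁴)(-4.2)+(7.7 × 10⁻⁴)(+0.05) = 5.8 × 10⁻⁴ → stable
Every interval has Δρ > 0: the column is stably stratified throughout.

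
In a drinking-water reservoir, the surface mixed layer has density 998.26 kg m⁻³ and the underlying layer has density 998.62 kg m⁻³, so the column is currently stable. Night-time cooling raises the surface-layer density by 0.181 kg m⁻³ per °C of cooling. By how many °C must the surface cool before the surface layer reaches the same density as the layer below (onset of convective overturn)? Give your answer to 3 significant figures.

1.99 °C

Density deficit of the surface layer: 998.62 − 998.26 = 0.36 kg m⁻³.
Required change = 0.36 / 0.181 = 1.99 °C.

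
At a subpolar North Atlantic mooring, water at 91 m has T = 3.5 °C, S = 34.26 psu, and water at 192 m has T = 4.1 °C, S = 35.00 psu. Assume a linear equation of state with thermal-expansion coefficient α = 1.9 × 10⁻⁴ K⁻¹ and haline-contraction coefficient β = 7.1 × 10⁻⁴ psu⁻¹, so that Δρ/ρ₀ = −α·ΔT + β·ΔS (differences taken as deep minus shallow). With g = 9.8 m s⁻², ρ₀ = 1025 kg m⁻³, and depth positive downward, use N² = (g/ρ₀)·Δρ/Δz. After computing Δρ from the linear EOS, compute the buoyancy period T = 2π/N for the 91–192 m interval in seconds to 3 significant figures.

ΔT = +0.6 K, ΔS = +0.74 psu (deep − shallow).
Δρ/ρ₀ = −αΔT + βΔS = -1.14 × 10⁻⁴ + 5.254 × 10⁻⁴ = 4.114 × 10⁻⁴, so Δρ ≈ 0.4217 kg m⁻³.
N² = (g/ρ₀)·Δρ/Δz = g·(Δρ/ρ₀)/Δz = 9.8 × 4.114 × 10⁻⁴ / 101 = 3.9918 × 10⁻⁵ s⁻².
N = √(3.9918 × 10⁻⁵) = 6.3181 × 10⁻³ rad s⁻¹ → T = 2π/N = 994.47 s ≈ 994 s.

994 s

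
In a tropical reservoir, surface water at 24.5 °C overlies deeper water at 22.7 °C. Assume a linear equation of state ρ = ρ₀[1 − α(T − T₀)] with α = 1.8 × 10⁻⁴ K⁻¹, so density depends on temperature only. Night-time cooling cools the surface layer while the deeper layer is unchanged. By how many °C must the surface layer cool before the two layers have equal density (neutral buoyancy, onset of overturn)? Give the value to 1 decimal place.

With temperature the only control, equal density requires T_surf′ = T_deep.
T_surf′ = 22.7 °C.
Cooling required: 24.5 − 22.7 = 1.8 °C.

1.8 °C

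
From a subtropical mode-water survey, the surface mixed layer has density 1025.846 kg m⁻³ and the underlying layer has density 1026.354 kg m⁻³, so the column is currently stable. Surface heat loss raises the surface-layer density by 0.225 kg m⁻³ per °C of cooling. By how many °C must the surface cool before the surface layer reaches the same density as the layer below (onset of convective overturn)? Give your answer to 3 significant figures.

Density deficit of the surface layer: 1026.354 − 1025.846 = 0.508 kg m⁻³.
Required change = 0.508 / 0.225 = 2.26 °C.

2.26 °C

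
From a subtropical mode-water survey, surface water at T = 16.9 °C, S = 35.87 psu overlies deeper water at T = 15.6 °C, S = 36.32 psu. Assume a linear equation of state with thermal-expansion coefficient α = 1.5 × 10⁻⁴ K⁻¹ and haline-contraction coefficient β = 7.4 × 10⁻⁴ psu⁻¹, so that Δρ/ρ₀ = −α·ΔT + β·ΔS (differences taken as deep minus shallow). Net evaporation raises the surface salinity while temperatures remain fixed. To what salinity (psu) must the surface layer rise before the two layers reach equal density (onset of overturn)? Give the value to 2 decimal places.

Neutral buoyancy requires −α(T_deep − T_surf) + β(S_deep − S_surf′) = 0.
S_surf′ = S_deep − (α/β)·ΔT = 36.32 − (1.5 × 10⁻⁴/7.4 × 10⁻⁴)·(-1.3) = 36.5835 psu.
Increase required: 36.5835 − 35.87 = 0.7135 psu.

36.58 psu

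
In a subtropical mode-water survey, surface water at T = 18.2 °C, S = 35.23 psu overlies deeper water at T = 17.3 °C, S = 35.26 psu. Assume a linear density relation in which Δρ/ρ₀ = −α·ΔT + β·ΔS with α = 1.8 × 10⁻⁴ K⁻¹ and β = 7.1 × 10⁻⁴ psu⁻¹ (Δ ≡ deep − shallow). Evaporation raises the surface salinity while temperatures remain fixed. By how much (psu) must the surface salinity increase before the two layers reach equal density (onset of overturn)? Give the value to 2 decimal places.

Neutral buoyancy requires −α(T_deep − T_surf) + β(S_deep − S_surf′) = 0.
S_surf′ = S_deep − (α/β)·ΔT = 35.26 − (1.8 × 10⁻⁴/7.1 × 10⁻⁴)·(-0.9) = 35.4882 psu.
Increase required: 35.4882 − 35.23 = 0.2582 psu.

0.26 psu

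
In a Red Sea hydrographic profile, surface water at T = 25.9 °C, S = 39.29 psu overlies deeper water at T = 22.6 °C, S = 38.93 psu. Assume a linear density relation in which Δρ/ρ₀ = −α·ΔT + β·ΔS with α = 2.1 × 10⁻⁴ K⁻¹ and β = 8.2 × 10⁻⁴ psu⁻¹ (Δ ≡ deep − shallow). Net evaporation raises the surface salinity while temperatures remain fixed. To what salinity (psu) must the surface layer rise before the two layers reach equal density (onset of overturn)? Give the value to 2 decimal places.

39.78 psu

Neutral buoyancy requires −α(T_deep − T_surf) + β(S_deep − S_surf′) = 0.
S_surf′ = S_deep − (α/β)·ΔT = 38.93 − (2.1 × 10⁻⁴/8.2 × 10⁻⁴)·(-3.3) = 39.7751 psu.
Increase required: 39.7751 − 39.29 = 0.4851 psu.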